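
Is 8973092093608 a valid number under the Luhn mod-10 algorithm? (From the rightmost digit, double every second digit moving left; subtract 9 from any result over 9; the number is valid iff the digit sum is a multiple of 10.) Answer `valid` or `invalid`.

From the right, keep odd positions and double even positions (subtract 9 from any doubled value over 9):
  doubled (positions 2,4,...): 0 6 0 9 6 9 → sum 30
  kept (positions 1,3,...): 8 6 9 2 0 7 8 → sum 40
Total = 70.
70 mod 10 = 0, so the number is valid.

valid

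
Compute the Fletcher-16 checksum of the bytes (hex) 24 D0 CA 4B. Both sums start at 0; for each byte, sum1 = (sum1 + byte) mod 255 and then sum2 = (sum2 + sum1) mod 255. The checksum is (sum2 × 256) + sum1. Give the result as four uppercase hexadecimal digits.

Running sums (mod 255):
  after byte 0 (24): sum1=36, sum2=36
  after byte 1 (D0): sum1=244, sum2=25
  after byte 2 (CA): sum1=191, sum2=216
  after byte 3 (4B): sum1=11, sum2=227
Checksum = sum2·256 + sum1 = 227·256 + 11 = 58123 = 0xE30B.

E30B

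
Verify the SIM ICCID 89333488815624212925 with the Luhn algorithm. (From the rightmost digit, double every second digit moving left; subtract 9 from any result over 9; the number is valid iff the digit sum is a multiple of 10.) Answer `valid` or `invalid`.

valid

From the right, keep odd positions and double even positions (subtract 9 from any doubled value over 9):
  doubled (positions 2,4,...): 4 4 4 4 1 7 7 6 6 7 → sum 50
  kept (positions 1,3,...): 5 9 1 4 6 1 8 4 3 9 → sum 50
Total = 100.
100 mod 10 = 0, so the number is valid.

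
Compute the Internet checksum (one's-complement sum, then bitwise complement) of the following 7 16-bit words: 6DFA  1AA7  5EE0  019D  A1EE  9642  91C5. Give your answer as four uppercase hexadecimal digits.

4CEA

One's-complement addition (fold any carry out of bit 15 back into bit 0):
  0x6DFA + 0x1AA7 = 0x088A1
  0x88A1 + 0x5EE0 = 0x0E781
  0xE781 + 0x019D = 0x0E91E
  0xE91E + 0xA1EE = 0x18B0C → wrap carry → 0x8B0D
  0x8B0D + 0x9642 = 0x1214F → wrap carry → 0x2150
  0x2150 + 0x91C5 = 0x0B315
One's-complement sum = 0xB315.
Checksum = ~0xB315 & 0xFFFF = 0x4CEA.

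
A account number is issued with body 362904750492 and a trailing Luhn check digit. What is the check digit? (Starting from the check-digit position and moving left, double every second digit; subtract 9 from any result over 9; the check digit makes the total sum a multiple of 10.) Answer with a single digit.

Partial digits right→left: 2 9 4 0 5 7 4 0 9 2 6 3
Double every second digit counting from the check-digit position (so the 1st, 3rd, 5th, ... of the partial from the right).
  doubled (with −9 where >9): 4 8 1 8 9 3 → sum 33
  kept as-is: 9 0 7 0 2 3 → sum 21
Total = 33 + 21 = 54.
Check digit = (10 − (54 mod 10)) mod 10 = 6.

6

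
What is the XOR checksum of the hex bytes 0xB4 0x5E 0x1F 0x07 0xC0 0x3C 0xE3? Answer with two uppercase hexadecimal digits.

XOR the bytes together:
  start with 0xB4
  0xB4 ⊕ 0x5E = 0xEA
  0xEA ⊕ 0x1F = 0xF5
  0xF5 ⊕ 0x07 = 0xF2
  0xF2 ⊕ 0xC0 = 0x32
  0x32 ⊕ 0x3C = 0x0E
  0x0E ⊕ 0xE3 = 0xED

ED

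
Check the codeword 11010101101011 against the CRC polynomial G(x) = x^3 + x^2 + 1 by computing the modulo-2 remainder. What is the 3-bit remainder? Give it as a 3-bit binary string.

Modulo-2 division of 11010101101011 by 1101:
  pos 0: 1101 XOR 1101 = 0000
  pos 5: 1011 XOR 1101 = 0110
  pos 6: 1100 XOR 1101 = 0001
  pos 9: 1101 XOR 1101 = 0000
Remainder = 001 (nonzero — an error is detected).

001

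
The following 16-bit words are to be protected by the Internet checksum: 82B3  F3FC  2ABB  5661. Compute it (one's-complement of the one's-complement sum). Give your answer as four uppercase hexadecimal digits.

0833

One's-complement addition (fold any carry out of bit 15 back into bit 0):
  0x82B3 + 0xF3FC = 0x176AF → wrap carry → 0x76B0
  0x76B0 + 0x2ABB = 0x0A16B
  0xA16B + 0x5661 = 0x0F7CC
One's-complement sum = 0xF7CC.
Checksum = ~0xF7CC & 0xFFFF = 0x0833.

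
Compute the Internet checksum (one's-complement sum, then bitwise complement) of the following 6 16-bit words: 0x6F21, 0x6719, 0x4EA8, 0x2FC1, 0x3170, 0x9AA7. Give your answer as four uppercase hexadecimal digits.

DF43

One's-complement addition (fold any carry out of bit 15 back into bit 0):
  0x6F21 + 0x6719 = 0x0D63A
  0xD63A + 0x4EA8 = 0x124E2 → wrap carry → 0x24E3
  0x24E3 + 0x2FC1 = 0x054A4
  0x54A4 + 0x3170 = 0x08614
  0x8614 + 0x9AA7 = 0x120BB → wrap carry → 0x20BC
One's-complement sum = 0x20BC.
Checksum = ~0x20BC & 0xFFFF = 0xDF43.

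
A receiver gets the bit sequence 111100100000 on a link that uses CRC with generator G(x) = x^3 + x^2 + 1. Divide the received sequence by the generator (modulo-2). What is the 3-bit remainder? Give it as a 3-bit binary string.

111

Modulo-2 division of 111100100000 by 1101:
  pos 0: 1111 XOR 1101 = 0010
  pos 2: 1000 XOR 1101 = 0101
  pos 3: 1011 XOR 1101 = 0110
  pos 4: 1100 XOR 1101 = 0001
  pos 7: 1000 XOR 1101 = 0101
  pos 8: 1010 XOR 1101 = 0111
Remainder = 111 (nonzero — an error is detected).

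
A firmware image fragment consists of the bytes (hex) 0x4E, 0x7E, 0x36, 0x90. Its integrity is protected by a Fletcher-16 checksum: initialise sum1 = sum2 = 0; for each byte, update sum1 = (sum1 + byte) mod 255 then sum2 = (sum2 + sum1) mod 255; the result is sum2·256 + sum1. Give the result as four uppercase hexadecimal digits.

B193

Running sums (mod 255):
  after byte 0 (0x4E): sum1=78, sum2=78
  after byte 1 (0x7E): sum1=204, sum2=27
  after byte 2 (0x36): sum1=3, sum2=30
  after byte 3 (0x90): sum1=147, sum2=177
Checksum = sum2·256 + sum1 = 177·256 + 147 = 45459 = 0xB193.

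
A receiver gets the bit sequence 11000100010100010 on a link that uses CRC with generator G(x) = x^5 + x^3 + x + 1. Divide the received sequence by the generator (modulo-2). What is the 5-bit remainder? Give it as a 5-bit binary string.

00000

Modulo-2 division of 11000100010100010 by 101011:
  pos 0: 110001 XOR 101011 = 011010
  pos 1: 110100 XOR 101011 = 011111
  pos 2: 111110 XOR 101011 = 010101
  pos 3: 101010 XOR 101011 = 000001
  pos 8: 110100 XOR 101011 = 011111
  pos 9: 111110 XOR 101011 = 010101
  pos 10: 101011 XOR 101011 = 000000
Remainder = 00000 (zero — the frame passes the CRC check).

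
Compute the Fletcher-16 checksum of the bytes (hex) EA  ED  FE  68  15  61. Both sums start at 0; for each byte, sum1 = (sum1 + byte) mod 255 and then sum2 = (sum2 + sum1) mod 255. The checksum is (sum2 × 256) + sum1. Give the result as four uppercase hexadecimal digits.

Running sums (mod 255):
  after byte 0 (EA): sum1=234, sum2=234
  after byte 1 (ED): sum1=216, sum2=195
  after byte 2 (FE): sum1=215, sum2=155
  after byte 3 (68): sum1=64, sum2=219
  after byte 4 (15): sum1=85, sum2=49
  after byte 5 (61): sum1=182, sum2=231
Checksum = sum2·256 + sum1 = 231·256 + 182 = 59318 = 0xE7B6.

E7B6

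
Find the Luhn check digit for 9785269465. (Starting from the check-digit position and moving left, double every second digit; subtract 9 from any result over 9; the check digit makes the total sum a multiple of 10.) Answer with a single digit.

Partial digits right→left: 5 6 4 9 6 2 5 8 7 9
Double every second digit counting from the check-digit position (so the 1st, 3rd, 5th, ... of the partial from the right).
  doubled (with −9 where >9): 1 8 3 1 5 → sum 18
  kept as-is: 6 9 2 8 9 → sum 34
Total = 18 + 34 = 52.
Check digit = (10 − (52 mod 10)) mod 10 = 8.

8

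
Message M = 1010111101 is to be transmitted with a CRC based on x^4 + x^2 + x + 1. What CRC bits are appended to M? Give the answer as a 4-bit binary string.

Append 4 zeros: 10101111010000. Divide by 10111 (XOR where the leading bit is 1):
  pos 0: 10101 XOR 10111 = 00010
  pos 3: 10111 XOR 10111 = 00000
  pos 9: 10000 XOR 10111 = 00111
Remainder (last 4 bits) = 0111. This is the CRC / FCS.

0111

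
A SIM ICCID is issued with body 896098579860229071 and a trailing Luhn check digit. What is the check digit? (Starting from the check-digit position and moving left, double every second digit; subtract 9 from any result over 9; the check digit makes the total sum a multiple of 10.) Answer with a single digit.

Partial digits right→left: 1 7 0 9 2 2 0 6 8 9 7 5 8 9 0 6 9 8
Double every second digit counting from the check-digit position (so the 1st, 3rd, 5th, ... of the partial from the right).
  doubled (with −9 where >9): 2 0 4 0 7 5 7 0 9 → sum 34
  kept as-is: 7 9 2 6 9 5 9 6 8 → sum 61
Total = 34 + 61 = 95.
Check digit = (10 − (95 mod 10)) mod 10 = 5.

5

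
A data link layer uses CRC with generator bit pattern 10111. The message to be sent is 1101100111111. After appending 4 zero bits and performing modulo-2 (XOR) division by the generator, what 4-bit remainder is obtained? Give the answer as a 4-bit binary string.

Append 4 zeros: 11011001111110000. Divide by 10111 (XOR where the leading bit is 1):
  pos 0: 11011 XOR 10111 = 01100
  pos 1: 11000 XOR 10111 = 01111
  pos 2: 11110 XOR 10111 = 01001
  pos 3: 10011 XOR 10111 = 00100
  pos 5: 10011 XOR 10111 = 00100
  pos 7: 10011 XOR 10111 = 00100
  pos 9: 10010 XOR 10111 = 00101
  pos 11: 10100 XOR 10111 = 00011
Remainder (last 4 bits) = 0110. This is the CRC / FCS.

0110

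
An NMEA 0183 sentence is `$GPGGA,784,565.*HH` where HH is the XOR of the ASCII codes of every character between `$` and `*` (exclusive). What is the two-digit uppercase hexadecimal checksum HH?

XOR the ASCII codes of the payload characters:
  'G' = 0x47 → acc = 0x47
  'P' = 0x50 → acc = 0x17
  'G' = 0x47 → acc = 0x50
  'G' = 0x47 → acc = 0x17
  'A' = 0x41 → acc = 0x56
  ',' = 0x2C → acc = 0x7A
  '7' = 0x37 → acc = 0x4D
  '8' = 0x38 → acc = 0x75
  '4' = 0x34 → acc = 0x41
  ',' = 0x2C → acc = 0x6D
  '5' = 0x35 → acc = 0x58
  '6' = 0x36 → acc = 0x6E
  '5' = 0x35 → acc = 0x5B
  '.' = 0x2E → acc = 0x75
Checksum = 0x75.

75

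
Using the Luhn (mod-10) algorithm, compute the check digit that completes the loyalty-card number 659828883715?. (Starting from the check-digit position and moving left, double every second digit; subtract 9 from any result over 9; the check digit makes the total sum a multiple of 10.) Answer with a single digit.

3

Partial digits right→left: 5 1 7 3 8 8 8 2 8 9 5 6
Double every second digit counting from the check-digit position (so the 1st, 3rd, 5th, ... of the partial from the right).
  doubled (with −9 where >9): 1 5 7 7 7 1 → sum 28
  kept as-is: 1 3 8 2 9 6 → sum 29
Total = 28 + 29 = 57.
Check digit = (10 − (57 mod 10)) mod 10 = 3.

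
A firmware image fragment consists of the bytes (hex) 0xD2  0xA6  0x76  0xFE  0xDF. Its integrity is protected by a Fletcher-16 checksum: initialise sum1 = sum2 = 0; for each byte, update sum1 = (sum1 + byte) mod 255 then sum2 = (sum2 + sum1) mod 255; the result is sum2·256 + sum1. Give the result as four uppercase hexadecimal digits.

Running sums (mod 255):
  after byte 0 (0xD2): sum1=210, sum2=210
  after byte 1 (0xA6): sum1=121, sum2=76
  after byte 2 (0x76): sum1=239, sum2=60
  after byte 3 (0xFE): sum1=238, sum2=43
  after byte 4 (0xDF): sum1=206, sum2=249
Checksum = sum2·256 + sum1 = 249·256 + 206 = 63950 = 0xF9CE.

F9CE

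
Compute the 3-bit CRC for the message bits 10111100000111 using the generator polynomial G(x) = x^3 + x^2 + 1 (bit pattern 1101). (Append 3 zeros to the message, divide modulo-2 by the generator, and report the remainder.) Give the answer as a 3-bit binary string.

Append 3 zeros: 10111100000111000. Divide by 1101 (XOR where the leading bit is 1):
  pos 0: 1011 XOR 1101 = 0110
  pos 1: 1101 XOR 1101 = 0000
  pos 5: 1000 XOR 1101 = 0101
  pos 6: 1010 XOR 1101 = 0111
  pos 7: 1110 XOR 1101 = 0011
  pos 9: 1111 XOR 1101 = 0010
  pos 11: 1010 XOR 1101 = 0111
  pos 12: 1110 XOR 1101 = 0011
Remainder (last 3 bits) = 110. This is the CRC / FCS.

110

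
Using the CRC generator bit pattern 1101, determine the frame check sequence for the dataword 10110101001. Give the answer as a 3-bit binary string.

Append 3 zeros: 10110101001000. Divide by 1101 (XOR where the leading bit is 1):
  pos 0: 1011 XOR 1101 = 0110
  pos 1: 1100 XOR 1101 = 0001
  pos 4: 1101 XOR 1101 = 0000
  pos 10: 1000 XOR 1101 = 0101
Remainder (last 3 bits) = 101. This is the CRC / FCS.

101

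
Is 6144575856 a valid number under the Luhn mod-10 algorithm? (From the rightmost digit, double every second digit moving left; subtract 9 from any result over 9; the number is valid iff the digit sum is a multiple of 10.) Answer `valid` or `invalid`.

valid

From the right, keep odd positions and double even positions (subtract 9 from any doubled value over 9):
  doubled (positions 2,4,...): 1 1 1 8 3 → sum 14
  kept (positions 1,3,...): 6 8 7 4 1 → sum 26
Total = 40.
40 mod 10 = 0, so the number is valid.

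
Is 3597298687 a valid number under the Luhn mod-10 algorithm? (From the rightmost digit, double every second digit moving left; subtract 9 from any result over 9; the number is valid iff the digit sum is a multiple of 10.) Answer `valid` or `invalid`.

invalid

From the right, keep odd positions and double even positions (subtract 9 from any doubled value over 9):
  doubled (positions 2,4,...): 7 7 4 9 6 → sum 33
  kept (positions 1,3,...): 7 6 9 7 5 → sum 34
Total = 67.
67 mod 10 = 7, so the number is invalid.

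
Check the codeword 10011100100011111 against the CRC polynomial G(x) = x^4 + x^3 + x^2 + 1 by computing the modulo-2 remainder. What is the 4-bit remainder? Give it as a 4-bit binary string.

0000

Modulo-2 division of 10011100100011111 by 11101:
  pos 0: 10011 XOR 11101 = 01110
  pos 1: 11101 XOR 11101 = 00000
  pos 8: 10001 XOR 11101 = 01100
  pos 9: 11001 XOR 11101 = 00100
  pos 11: 10011 XOR 11101 = 01110
  pos 12: 11101 XOR 11101 = 00000
Remainder = 0000 (zero — the frame passes the CRC check).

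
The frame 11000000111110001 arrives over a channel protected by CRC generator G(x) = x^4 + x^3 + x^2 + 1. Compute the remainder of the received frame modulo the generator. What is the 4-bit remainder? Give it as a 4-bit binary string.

Modulo-2 division of 11000000111110001 by 11101:
  pos 0: 11000 XOR 11101 = 00101
  pos 2: 10100 XOR 11101 = 01001
  pos 3: 10010 XOR 11101 = 01111
  pos 4: 11111 XOR 11101 = 00010
  pos 7: 10111 XOR 11101 = 01010
  pos 8: 10101 XOR 11101 = 01000
  pos 9: 10000 XOR 11101 = 01101
  pos 10: 11010 XOR 11101 = 00111
  pos 12: 11101 XOR 11101 = 00000
Remainder = 0000 (zero — the frame passes the CRC check).

0000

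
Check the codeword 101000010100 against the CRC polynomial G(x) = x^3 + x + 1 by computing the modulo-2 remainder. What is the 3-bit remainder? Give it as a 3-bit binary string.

Modulo-2 division of 101000010100 by 1011:
  pos 0: 1010 XOR 1011 = 0001
  pos 3: 1000 XOR 1011 = 0011
  pos 5: 1110 XOR 1011 = 0101
  pos 6: 1011 XOR 1011 = 0000
Remainder = 000 (zero — the frame passes the CRC check).

000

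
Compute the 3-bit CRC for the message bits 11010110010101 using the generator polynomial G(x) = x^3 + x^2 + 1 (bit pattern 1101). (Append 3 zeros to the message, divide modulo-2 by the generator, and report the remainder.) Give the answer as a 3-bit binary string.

101

Append 3 zeros: 11010110010101000. Divide by 1101 (XOR where the leading bit is 1):
  pos 0: 1101 XOR 1101 = 0000
  pos 5: 1100 XOR 1101 = 0001
  pos 8: 1101 XOR 1101 = 0000
  pos 13: 1000 XOR 1101 = 0101
Remainder (last 3 bits) = 101. This is the CRC / FCS.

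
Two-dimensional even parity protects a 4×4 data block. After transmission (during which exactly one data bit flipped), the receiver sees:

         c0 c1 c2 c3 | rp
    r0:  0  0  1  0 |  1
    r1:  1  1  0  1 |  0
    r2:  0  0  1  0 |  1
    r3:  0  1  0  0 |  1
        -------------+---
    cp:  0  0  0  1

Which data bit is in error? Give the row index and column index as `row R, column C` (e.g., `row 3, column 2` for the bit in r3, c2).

Recompute each row's even parity and compare to rp:
  r0: data parity 1, sent rp 1 → ok
  r1: data parity 1, sent rp 0 → mismatch
  r2: data parity 1, sent rp 1 → ok
  r3: data parity 1, sent rp 1 → ok
Recompute each column's even parity and compare to cp:
  c0: data parity 1, sent cp 0 → mismatch
  c1: data parity 0, sent cp 0 → ok
  c2: data parity 0, sent cp 0 → ok
  c3: data parity 1, sent cp 1 → ok
Exactly one row (r1) and one column (c0) fail → the flipped bit is at their intersection.

row 1, column 0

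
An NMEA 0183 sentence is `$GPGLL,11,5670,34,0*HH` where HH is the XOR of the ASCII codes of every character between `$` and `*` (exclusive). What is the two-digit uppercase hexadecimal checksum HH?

XOR the ASCII codes of the payload characters:
  'G' = 0x47 → acc = 0x47
  'P' = 0x50 → acc = 0x17
  'G' = 0x47 → acc = 0x50
  'L' = 0x4C → acc = 0x1C
  'L' = 0x4C → acc = 0x50
  ',' = 0x2C → acc = 0x7C
  '1' = 0x31 → acc = 0x4D
  '1' = 0x31 → acc = 0x7C
  ',' = 0x2C → acc = 0x50
  '5' = 0x35 → acc = 0x65
  '6' = 0x36 → acc = 0x53
  '7' = 0x37 → acc = 0x64
  '0' = 0x30 → acc = 0x54
  ',' = 0x2C → acc = 0x78
  '3' = 0x33 → acc = 0x4B
  '4' = 0x34 → acc = 0x7F
  ',' = 0x2C → acc = 0x53
  '0' = 0x30 → acc = 0x63
Checksum = 0x63.

63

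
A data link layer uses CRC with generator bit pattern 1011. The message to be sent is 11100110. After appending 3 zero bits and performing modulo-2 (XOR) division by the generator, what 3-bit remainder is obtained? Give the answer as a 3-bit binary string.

100

Append 3 zeros: 11100110000. Divide by 1011 (XOR where the leading bit is 1):
  pos 0: 1110 XOR 1011 = 0101
  pos 1: 1010 XOR 1011 = 0001
  pos 4: 1110 XOR 1011 = 0101
  pos 5: 1010 XOR 1011 = 0001
Remainder (last 3 bits) = 100. This is the CRC / FCS.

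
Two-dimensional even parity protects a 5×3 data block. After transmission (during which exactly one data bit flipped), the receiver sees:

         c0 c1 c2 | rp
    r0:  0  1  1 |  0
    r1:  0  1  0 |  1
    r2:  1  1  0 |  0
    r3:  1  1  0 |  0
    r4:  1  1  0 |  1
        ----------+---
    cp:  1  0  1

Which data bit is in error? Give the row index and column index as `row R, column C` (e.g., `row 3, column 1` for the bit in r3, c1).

Recompute each row's even parity and compare to rp:
  r0: data parity 0, sent rp 0 → ok
  r1: data parity 1, sent rp 1 → ok
  r2: data parity 0, sent rp 0 → ok
  r3: data parity 0, sent rp 0 → ok
  r4: data parity 0, sent rp 1 → mismatch
Recompute each column's even parity and compare to cp:
  c0: data parity 1, sent cp 1 → ok
  c1: data parity 1, sent cp 0 → mismatch
  c2: data parity 1, sent cp 1 → ok
Exactly one row (r4) and one column (c1) fail → the flipped bit is at their intersection.

row 4, column 1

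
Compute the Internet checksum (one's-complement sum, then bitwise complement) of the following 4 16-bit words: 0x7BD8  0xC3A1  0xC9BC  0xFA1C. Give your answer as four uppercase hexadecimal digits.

One's-complement addition (fold any carry out of bit 15 back into bit 0):
  0x7BD8 + 0xC3A1 = 0x13F79 → wrap carry → 0x3F7A
  0x3F7A + 0xC9BC = 0x10936 → wrap carry → 0x0937
  0x0937 + 0xFA1C = 0x10353 → wrap carry → 0x0354
One's-complement sum = 0x0354.
Checksum = ~0x0354 & 0xFFFF = 0xFCAB.

FCAB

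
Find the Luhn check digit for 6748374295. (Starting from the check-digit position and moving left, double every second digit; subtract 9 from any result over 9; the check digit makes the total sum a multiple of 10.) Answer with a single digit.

Partial digits right→left: 5 9 2 4 7 3 8 4 7 6
Double every second digit counting from the check-digit position (so the 1st, 3rd, 5th, ... of the partial from the right).
  doubled (with −9 where >9): 1 4 5 7 5 → sum 22
  kept as-is: 9 4 3 4 6 → sum 26
Total = 22 + 26 = 48.
Check digit = (10 − (48 mod 10)) mod 10 = 2.

2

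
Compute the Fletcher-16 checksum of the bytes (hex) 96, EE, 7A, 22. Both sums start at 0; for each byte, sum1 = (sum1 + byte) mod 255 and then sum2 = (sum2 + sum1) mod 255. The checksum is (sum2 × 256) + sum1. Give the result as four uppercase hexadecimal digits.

3E22

Running sums (mod 255):
  after byte 0 (96): sum1=150, sum2=150
  after byte 1 (EE): sum1=133, sum2=28
  after byte 2 (7A): sum1=0, sum2=28
  after byte 3 (22): sum1=34, sum2=62
Checksum = sum2·256 + sum1 = 62·256 + 34 = 15906 = 0x3E22.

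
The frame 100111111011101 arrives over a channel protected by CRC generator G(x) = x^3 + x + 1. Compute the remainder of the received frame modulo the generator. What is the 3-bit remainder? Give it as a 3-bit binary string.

110

Modulo-2 division of 100111111011101 by 1011:
  pos 0: 1001 XOR 1011 = 0010
  pos 2: 1011 XOR 1011 = 0000
  pos 6: 1110 XOR 1011 = 0101
  pos 7: 1011 XOR 1011 = 0000
  pos 11: 1101 XOR 1011 = 0110
Remainder = 110 (nonzero — an error is detected).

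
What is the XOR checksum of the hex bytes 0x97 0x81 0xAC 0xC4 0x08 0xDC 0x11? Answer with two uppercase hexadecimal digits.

BB

XOR the bytes together:
  start with 0x97
  0x97 ⊕ 0x81 = 0x16
  0x16 ⊕ 0xAC = 0xBA
  0xBA ⊕ 0xC4 = 0x7E
  0x7E ⊕ 0x08 = 0x76
  0x76 ⊕ 0xDC = 0xAA
  0xAA ⊕ 0x11 = 0xBB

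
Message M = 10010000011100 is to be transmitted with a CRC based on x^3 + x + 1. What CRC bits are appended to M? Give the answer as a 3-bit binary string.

010

Append 3 zeros: 10010000011100000. Divide by 1011 (XOR where the leading bit is 1):
  pos 0: 1001 XOR 1011 = 0010
  pos 2: 1000 XOR 1011 = 0011
  pos 4: 1100 XOR 1011 = 0111
  pos 5: 1110 XOR 1011 = 0101
  pos 6: 1011 XOR 1011 = 0000
  pos 10: 1100 XOR 1011 = 0111
  pos 11: 1110 XOR 1011 = 0101
  pos 12: 1010 XOR 1011 = 0001
Remainder (last 3 bits) = 010. This is the CRC / FCS.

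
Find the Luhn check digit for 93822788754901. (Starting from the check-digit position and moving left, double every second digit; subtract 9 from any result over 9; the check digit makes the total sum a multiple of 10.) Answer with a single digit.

Partial digits right→left: 1 0 9 4 5 7 8 8 7 2 2 8 3 9
Double every second digit counting from the check-digit position (so the 1st, 3rd, 5th, ... of the partial from the right).
  doubled (with −9 where >9): 2 9 1 7 5 4 6 → sum 34
  kept as-is: 0 4 7 8 2 8 9 → sum 38
Total = 34 + 38 = 72.
Check digit = (10 − (72 mod 10)) mod 10 = 8.

8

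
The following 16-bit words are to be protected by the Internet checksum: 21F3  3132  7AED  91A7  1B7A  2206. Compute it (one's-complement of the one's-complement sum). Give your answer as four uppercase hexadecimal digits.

One's-complement addition (fold any carry out of bit 15 back into bit 0):
  0x21F3 + 0x3132 = 0x05325
  0x5325 + 0x7AED = 0x0CE12
  0xCE12 + 0x91A7 = 0x15FB9 → wrap carry → 0x5FBA
  0x5FBA + 0x1B7A = 0x07B34
  0x7B34 + 0x2206 = 0x09D3A
One's-complement sum = 0x9D3A.
Checksum = ~0x9D3A & 0xFFFF = 0x62C5.

62C5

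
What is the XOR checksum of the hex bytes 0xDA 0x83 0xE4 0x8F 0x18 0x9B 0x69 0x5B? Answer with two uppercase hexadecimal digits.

83

XOR the bytes together:
  start with 0xDA
  0xDA ⊕ 0x83 = 0x59
  0x59 ⊕ 0xE4 = 0xBD
  0xBD ⊕ 0x8F = 0x32
  0x32 ⊕ 0x18 = 0x2A
  0x2A ⊕ 0x9B = 0xB1
  0xB1 ⊕ 0x69 = 0xD8
  0xD8 ⊕ 0x5B = 0x83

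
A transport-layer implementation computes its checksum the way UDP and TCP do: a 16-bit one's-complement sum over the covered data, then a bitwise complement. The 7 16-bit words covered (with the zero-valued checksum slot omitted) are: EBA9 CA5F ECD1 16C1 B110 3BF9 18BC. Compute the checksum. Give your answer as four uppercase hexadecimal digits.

One's-complement addition (fold any carry out of bit 15 back into bit 0):
  0xEBA9 + 0xCA5F = 0x1B608 → wrap carry → 0xB609
  0xB609 + 0xECD1 = 0x1A2DA → wrap carry → 0xA2DB
  0xA2DB + 0x16C1 = 0x0B99C
  0xB99C + 0xB110 = 0x16AAC → wrap carry → 0x6AAD
  0x6AAD + 0x3BF9 = 0x0A6A6
  0xA6A6 + 0x18BC = 0x0BF62
One's-complement sum = 0xBF62.
Checksum = ~0xBF62 & 0xFFFF = 0x409D.

409D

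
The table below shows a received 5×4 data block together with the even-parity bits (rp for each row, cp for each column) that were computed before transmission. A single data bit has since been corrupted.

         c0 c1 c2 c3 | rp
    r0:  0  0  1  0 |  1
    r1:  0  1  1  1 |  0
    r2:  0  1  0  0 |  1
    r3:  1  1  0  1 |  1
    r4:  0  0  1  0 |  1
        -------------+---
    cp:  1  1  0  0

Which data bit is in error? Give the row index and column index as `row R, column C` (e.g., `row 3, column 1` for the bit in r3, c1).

row 1, column 2

Recompute each row's even parity and compare to rp:
  r0: data parity 1, sent rp 1 → ok
  r1: data parity 1, sent rp 0 → mismatch
  r2: data parity 1, sent rp 1 → ok
  r3: data parity 1, sent rp 1 → ok
  r4: data parity 1, sent rp 1 → ok
Recompute each column's even parity and compare to cp:
  c0: data parity 1, sent cp 1 → ok
  c1: data parity 1, sent cp 1 → ok
  c2: data parity 1, sent cp 0 → mismatch
  c3: data parity 0, sent cp 0 → ok
Exactly one row (r1) and one column (c2) fail → the flipped bit is at their intersection.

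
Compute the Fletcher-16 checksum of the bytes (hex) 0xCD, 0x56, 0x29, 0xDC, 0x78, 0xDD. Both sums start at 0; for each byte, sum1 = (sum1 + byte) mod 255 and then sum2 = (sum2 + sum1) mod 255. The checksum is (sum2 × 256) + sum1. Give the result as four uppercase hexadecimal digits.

Running sums (mod 255):
  after byte 0 (0xCD): sum1=205, sum2=205
  after byte 1 (0x56): sum1=36, sum2=241
  after byte 2 (0x29): sum1=77, sum2=63
  after byte 3 (0xDC): sum1=42, sum2=105
  after byte 4 (0x78): sum1=162, sum2=12
  after byte 5 (0xDD): sum1=128, sum2=140
Checksum = sum2·256 + sum1 = 140·256 + 128 = 35968 = 0x8C80.

8C80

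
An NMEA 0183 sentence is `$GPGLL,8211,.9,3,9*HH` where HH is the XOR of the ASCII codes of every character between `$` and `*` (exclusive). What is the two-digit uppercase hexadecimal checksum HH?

XOR the ASCII codes of the payload characters:
  'G' = 0x47 → acc = 0x47
  'P' = 0x50 → acc = 0x17
  'G' = 0x47 → acc = 0x50
  'L' = 0x4C → acc = 0x1C
  'L' = 0x4C → acc = 0x50
  ',' = 0x2C → acc = 0x7C
  '8' = 0x38 → acc = 0x44
  '2' = 0x32 → acc = 0x76
  '1' = 0x31 → acc = 0x47
  '1' = 0x31 → acc = 0x76
  ',' = 0x2C → acc = 0x5A
  '.' = 0x2E → acc = 0x74
  '9' = 0x39 → acc = 0x4D
  ',' = 0x2C → acc = 0x61
  '3' = 0x33 → acc = 0x52
  ',' = 0x2C → acc = 0x7E
  '9' = 0x39 → acc = 0x47
Checksum = 0x47.

47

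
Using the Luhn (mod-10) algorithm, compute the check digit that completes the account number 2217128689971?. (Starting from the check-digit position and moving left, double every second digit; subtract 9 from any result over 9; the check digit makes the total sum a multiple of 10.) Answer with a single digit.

Partial digits right→left: 1 7 9 9 8 6 8 2 1 7 1 2 2
Double every second digit counting from the check-digit position (so the 1st, 3rd, 5th, ... of the partial from the right).
  doubled (with −9 where >9): 2 9 7 7 2 2 4 → sum 33
  kept as-is: 7 9 6 2 7 2 → sum 33
Total = 33 + 33 = 66.
Check digit = (10 − (66 mod 10)) mod 10 = 4.

4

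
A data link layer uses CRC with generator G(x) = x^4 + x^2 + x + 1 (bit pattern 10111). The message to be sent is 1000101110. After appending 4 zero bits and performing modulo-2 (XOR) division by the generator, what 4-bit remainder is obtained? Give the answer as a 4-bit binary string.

1011

Append 4 zeros: 10001011100000. Divide by 10111 (XOR where the leading bit is 1):
  pos 0: 10001 XOR 10111 = 00110
  pos 2: 11001 XOR 10111 = 01110
  pos 3: 11101 XOR 10111 = 01010
  pos 4: 10101 XOR 10111 = 00010
  pos 7: 10000 XOR 10111 = 00111
  pos 9: 11100 XOR 10111 = 01011
Remainder (last 4 bits) = 1011. This is the CRC / FCS.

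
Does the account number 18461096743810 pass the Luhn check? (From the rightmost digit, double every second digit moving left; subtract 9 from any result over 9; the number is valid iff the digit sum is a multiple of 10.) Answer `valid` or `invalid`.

From the right, keep odd positions and double even positions (subtract 9 from any doubled value over 9):
  doubled (positions 2,4,...): 2 6 5 9 2 8 2 → sum 34
  kept (positions 1,3,...): 0 8 4 6 0 6 8 → sum 32
Total = 66.
66 mod 10 = 6, so the number is invalid.

invalid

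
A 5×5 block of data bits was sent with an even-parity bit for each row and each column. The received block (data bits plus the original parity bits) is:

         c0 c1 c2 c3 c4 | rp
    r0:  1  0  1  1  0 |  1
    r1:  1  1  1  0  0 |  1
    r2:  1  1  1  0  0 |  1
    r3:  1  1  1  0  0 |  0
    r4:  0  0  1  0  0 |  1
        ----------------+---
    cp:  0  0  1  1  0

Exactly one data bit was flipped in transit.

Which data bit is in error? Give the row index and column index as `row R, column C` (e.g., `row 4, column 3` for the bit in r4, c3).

row 3, column 1

Recompute each row's even parity and compare to rp:
  r0: data parity 1, sent rp 1 → ok
  r1: data parity 1, sent rp 1 → ok
  r2: data parity 1, sent rp 1 → ok
  r3: data parity 1, sent rp 0 → mismatch
  r4: data parity 1, sent rp 1 → ok
Recompute each column's even parity and compare to cp:
  c0: data parity 0, sent cp 0 → ok
  c1: data parity 1, sent cp 0 → mismatch
  c2: data parity 1, sent cp 1 → ok
  c3: data parity 1, sent cp 1 → ok
  c4: data parity 0, sent cp 0 → ok
Exactly one row (r3) and one column (c1) fail → the flipped bit is at their intersection.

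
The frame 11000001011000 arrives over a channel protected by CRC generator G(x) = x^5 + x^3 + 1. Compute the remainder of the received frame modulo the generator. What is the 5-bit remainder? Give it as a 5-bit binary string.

Modulo-2 division of 11000001011000 by 101001:
  pos 0: 110000 XOR 101001 = 011001
  pos 1: 110010 XOR 101001 = 011011
  pos 2: 110111 XOR 101001 = 011110
  pos 3: 111100 XOR 101001 = 010101
  pos 4: 101011 XOR 101001 = 000010
  pos 8: 101000 XOR 101001 = 000001
Remainder = 00001 (nonzero — an error is detected).

00001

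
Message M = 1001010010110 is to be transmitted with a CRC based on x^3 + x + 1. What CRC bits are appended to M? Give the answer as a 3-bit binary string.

110

Append 3 zeros: 1001010010110000. Divide by 1011 (XOR where the leading bit is 1):
  pos 0: 1001 XOR 1011 = 0010
  pos 2: 1001 XOR 1011 = 0010
  pos 4: 1000 XOR 1011 = 0011
  pos 6: 1110 XOR 1011 = 0101
  pos 7: 1011 XOR 1011 = 0000
  pos 11: 1000 XOR 1011 = 0011
Remainder (last 3 bits) = 110. This is the CRC / FCS.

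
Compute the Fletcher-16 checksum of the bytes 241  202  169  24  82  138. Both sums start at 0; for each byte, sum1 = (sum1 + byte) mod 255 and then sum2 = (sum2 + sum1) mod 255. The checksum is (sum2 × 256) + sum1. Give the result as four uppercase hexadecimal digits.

BF5B

Running sums (mod 255):
  after byte 0 (241): sum1=241, sum2=241
  after byte 1 (202): sum1=188, sum2=174
  after byte 2 (169): sum1=102, sum2=21
  after byte 3 (24): sum1=126, sum2=147
  after byte 4 (82): sum1=208, sum2=100
  after byte 5 (138): sum1=91, sum2=191
Checksum = sum2·256 + sum1 = 191·256 + 91 = 48987 = 0xBF5B.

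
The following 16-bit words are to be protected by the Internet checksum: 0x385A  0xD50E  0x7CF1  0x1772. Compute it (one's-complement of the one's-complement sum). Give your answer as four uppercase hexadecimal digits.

One's-complement addition (fold any carry out of bit 15 back into bit 0):
  0x385A + 0xD50E = 0x10D68 → wrap carry → 0x0D69
  0x0D69 + 0x7CF1 = 0x08A5A
  0x8A5A + 0x1772 = 0x0A1CC
One's-complement sum = 0xA1CC.
Checksum = ~0xA1CC & 0xFFFF = 0x5E33.

5E33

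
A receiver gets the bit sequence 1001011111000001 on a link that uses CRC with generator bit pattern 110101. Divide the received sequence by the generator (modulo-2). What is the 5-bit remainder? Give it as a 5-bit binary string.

Modulo-2 division of 1001011111000001 by 110101:
  pos 0: 100101 XOR 110101 = 010000
  pos 1: 100001 XOR 110101 = 010100
  pos 2: 101001 XOR 110101 = 011100
  pos 3: 111001 XOR 110101 = 001100
  pos 5: 110010 XOR 110101 = 000111
  pos 8: 111000 XOR 110101 = 001101
  pos 10: 110101 XOR 110101 = 000000
Remainder = 00000 (zero — the frame passes the CRC check).

00000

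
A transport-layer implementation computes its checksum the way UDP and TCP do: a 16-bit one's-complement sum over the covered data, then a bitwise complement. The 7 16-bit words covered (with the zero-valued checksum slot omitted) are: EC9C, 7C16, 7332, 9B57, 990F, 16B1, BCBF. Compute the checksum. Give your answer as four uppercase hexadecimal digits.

One's-complement addition (fold any carry out of bit 15 back into bit 0):
  0xEC9C + 0x7C16 = 0x168B2 → wrap carry → 0x68B3
  0x68B3 + 0x7332 = 0x0DBE5
  0xDBE5 + 0x9B57 = 0x1773C → wrap carry → 0x773D
  0x773D + 0x990F = 0x1104C → wrap carry → 0x104D
  0x104D + 0x16B1 = 0x026FE
  0x26FE + 0xBCBF = 0x0E3BD
One's-complement sum = 0xE3BD.
Checksum = ~0xE3BD & 0xFFFF = 0x1C42.

1C42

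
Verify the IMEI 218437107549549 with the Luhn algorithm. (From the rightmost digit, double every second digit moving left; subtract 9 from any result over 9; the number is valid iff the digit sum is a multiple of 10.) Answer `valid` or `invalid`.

From the right, keep odd positions and double even positions (subtract 9 from any doubled value over 9):
  doubled (positions 2,4,...): 8 9 1 0 5 8 2 → sum 33
  kept (positions 1,3,...): 9 5 4 7 1 3 8 2 → sum 39
Total = 72.
72 mod 10 = 2, so the number is invalid.

invalid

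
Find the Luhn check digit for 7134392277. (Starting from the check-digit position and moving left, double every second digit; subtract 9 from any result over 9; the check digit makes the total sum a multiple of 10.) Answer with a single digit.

0

Partial digits right→left: 7 7 2 2 9 3 4 3 1 7
Double every second digit counting from the check-digit position (so the 1st, 3rd, 5th, ... of the partial from the right).
  doubled (with −9 where >9): 5 4 9 8 2 → sum 28
  kept as-is: 7 2 3 3 7 → sum 22
Total = 28 + 22 = 50.
Check digit = (10 − (50 mod 10)) mod 10 = 0.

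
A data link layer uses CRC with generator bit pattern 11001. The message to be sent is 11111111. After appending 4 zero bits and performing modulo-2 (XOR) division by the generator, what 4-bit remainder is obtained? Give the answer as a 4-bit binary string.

Append 4 zeros: 111111110000. Divide by 11001 (XOR where the leading bit is 1):
  pos 0: 11111 XOR 11001 = 00110
  pos 2: 11011 XOR 11001 = 00010
  pos 5: 10100 XOR 11001 = 01101
  pos 6: 11010 XOR 11001 = 00011
Remainder (last 4 bits) = 0110. This is the CRC / FCS.

0110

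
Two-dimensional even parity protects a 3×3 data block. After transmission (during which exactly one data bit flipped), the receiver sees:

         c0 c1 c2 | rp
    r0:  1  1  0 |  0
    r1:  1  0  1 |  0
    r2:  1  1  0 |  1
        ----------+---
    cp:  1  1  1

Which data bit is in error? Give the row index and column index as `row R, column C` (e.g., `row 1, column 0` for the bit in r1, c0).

row 2, column 1

Recompute each row's even parity and compare to rp:
  r0: data parity 0, sent rp 0 → ok
  r1: data parity 0, sent rp 0 → ok
  r2: data parity 0, sent rp 1 → mismatch
Recompute each column's even parity and compare to cp:
  c0: data parity 1, sent cp 1 → ok
  c1: data parity 0, sent cp 1 → mismatch
  c2: data parity 1, sent cp 1 → ok
Exactly one row (r2) and one column (c1) fail → the flipped bit is at their intersection.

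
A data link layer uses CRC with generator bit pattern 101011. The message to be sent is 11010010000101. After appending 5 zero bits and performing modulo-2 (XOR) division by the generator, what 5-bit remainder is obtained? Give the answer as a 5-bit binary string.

11011

Append 5 zeros: 1101001000010100000. Divide by 101011 (XOR where the leading bit is 1):
  pos 0: 110100 XOR 101011 = 011111
  pos 1: 111111 XOR 101011 = 010100
  pos 2: 101000 XOR 101011 = 000011
  pos 6: 110001 XOR 101011 = 011010
  pos 7: 110100 XOR 101011 = 011111
  pos 8: 111111 XOR 101011 = 010100
  pos 9: 101000 XOR 101011 = 000011
  pos 13: 110000 XOR 101011 = 011011
Remainder (last 5 bits) = 11011. This is the CRC / FCS.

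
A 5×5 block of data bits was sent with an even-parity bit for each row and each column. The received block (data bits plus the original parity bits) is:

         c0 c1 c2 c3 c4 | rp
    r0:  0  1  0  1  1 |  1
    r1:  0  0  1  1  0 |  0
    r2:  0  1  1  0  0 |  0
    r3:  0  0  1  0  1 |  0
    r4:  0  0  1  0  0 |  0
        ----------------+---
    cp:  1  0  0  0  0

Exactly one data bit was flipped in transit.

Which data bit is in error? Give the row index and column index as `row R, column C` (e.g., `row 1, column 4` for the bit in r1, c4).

Recompute each row's even parity and compare to rp:
  r0: data parity 1, sent rp 1 → ok
  r1: data parity 0, sent rp 0 → ok
  r2: data parity 0, sent rp 0 → ok
  r3: data parity 0, sent rp 0 → ok
  r4: data parity 1, sent rp 0 → mismatch
Recompute each column's even parity and compare to cp:
  c0: data parity 0, sent cp 1 → mismatch
  c1: data parity 0, sent cp 0 → ok
  c2: data parity 0, sent cp 0 → ok
  c3: data parity 0, sent cp 0 → ok
  c4: data parity 0, sent cp 0 → ok
Exactly one row (r4) and one column (c0) fail → the flipped bit is at their intersection.

row 4, column 0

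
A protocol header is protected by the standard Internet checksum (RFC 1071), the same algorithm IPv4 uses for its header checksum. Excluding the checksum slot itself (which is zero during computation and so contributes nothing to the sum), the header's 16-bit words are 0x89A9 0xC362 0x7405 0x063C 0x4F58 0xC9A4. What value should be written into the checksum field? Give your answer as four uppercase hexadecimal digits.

One's-complement addition (fold any carry out of bit 15 back into bit 0):
  0x89A9 + 0xC362 = 0x14D0B → wrap carry → 0x4D0C
  0x4D0C + 0x7405 = 0x0C111
  0xC111 + 0x063C = 0x0C74D
  0xC74D + 0x4F58 = 0x116A5 → wrap carry → 0x16A6
  0x16A6 + 0xC9A4 = 0x0E04A
One's-complement sum = 0xE04A.
Checksum = ~0xE04A & 0xFFFF = 0x1FB5.

1FB5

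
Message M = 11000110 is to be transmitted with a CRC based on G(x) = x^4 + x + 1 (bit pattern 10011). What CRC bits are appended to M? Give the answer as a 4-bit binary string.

Append 4 zeros: 110001100000. Divide by 10011 (XOR where the leading bit is 1):
  pos 0: 11000 XOR 10011 = 01011
  pos 1: 10111 XOR 10011 = 00100
  pos 3: 10010 XOR 10011 = 00001
  pos 7: 10000 XOR 10011 = 00011
Remainder (last 4 bits) = 0011. This is the CRC / FCS.

0011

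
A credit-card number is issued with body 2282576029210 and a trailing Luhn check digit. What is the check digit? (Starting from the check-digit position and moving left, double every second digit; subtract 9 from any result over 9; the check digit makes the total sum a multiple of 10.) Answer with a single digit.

Partial digits right→left: 0 1 2 9 2 0 6 7 5 2 8 2 2
Double every second digit counting from the check-digit position (so the 1st, 3rd, 5th, ... of the partial from the right).
  doubled (with −9 where >9): 0 4 4 3 1 7 4 → sum 23
  kept as-is: 1 9 0 7 2 2 → sum 21
Total = 23 + 21 = 44.
Check digit = (10 − (44 mod 10)) mod 10 = 6.

6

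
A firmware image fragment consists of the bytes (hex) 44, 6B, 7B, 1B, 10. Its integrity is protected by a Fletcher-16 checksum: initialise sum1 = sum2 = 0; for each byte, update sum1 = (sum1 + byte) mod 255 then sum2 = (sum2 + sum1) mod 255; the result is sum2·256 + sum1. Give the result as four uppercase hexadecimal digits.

Running sums (mod 255):
  after byte 0 (44): sum1=68, sum2=68
  after byte 1 (6B): sum1=175, sum2=243
  after byte 2 (7B): sum1=43, sum2=31
  after byte 3 (1B): sum1=70, sum2=101
  after byte 4 (10): sum1=86, sum2=187
Checksum = sum2·256 + sum1 = 187·256 + 86 = 47958 = 0xBB56.

BB56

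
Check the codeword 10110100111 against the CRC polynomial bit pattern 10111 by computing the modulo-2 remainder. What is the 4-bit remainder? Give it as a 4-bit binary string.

0010

Modulo-2 division of 10110100111 by 10111:
  pos 0: 10110 XOR 10111 = 00001
  pos 4: 11001 XOR 10111 = 01110
  pos 5: 11101 XOR 10111 = 01010
  pos 6: 10101 XOR 10111 = 00010
Remainder = 0010 (nonzero — an error is detected).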